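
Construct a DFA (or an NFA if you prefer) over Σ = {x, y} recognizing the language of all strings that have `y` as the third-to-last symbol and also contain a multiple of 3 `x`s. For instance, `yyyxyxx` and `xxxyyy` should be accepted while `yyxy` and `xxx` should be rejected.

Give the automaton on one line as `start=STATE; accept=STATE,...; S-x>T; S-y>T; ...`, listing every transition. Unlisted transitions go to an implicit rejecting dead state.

start=q0; accept=q8,q11,q12,q13; q0-x>q1; q0-y>q2; q1-x>q3; q1-y>q4; q2-x>q1; q2-y>q5; q3-x>q0; q3-y>q6; q4-x>q7; q4-y>q4; q5-x>q1; q5-y>q8; q6-x>q9; q6-y>q10; q7-x>q11; q7-y>q6; q8-x>q1; q8-y>q8; q9-x>q1; q9-y>q12; q10-x>q13; q10-y>q10; q11-x>q1; q11-y>q2; q12-x>q1; q12-y>q5; q13-x>q1; q13-y>q12

Build one automaton per condition and run them in lockstep. The first has 15 states tracking the last 3 symbols read; the second has 3 states tracking the count of `x`s modulo 3. A product state is a pair (one from each), accepting exactly when both do. Equivalent product states are then merged.
14 states suffice.
          x    y  
>  q0     q1   q2 
   q1     q3   q4 
   q2     q1   q5 
   q3     q0   q6 
   q4     q7   q4 
   q5     q1   q8 
   q6     q9  q10 
   q7    q11   q6 
 * q8     q1   q8 
   q9     q1  q12 
   q10   q13  q10 
 * q11    q1   q2 
 * q12    q1   q5 
 * q13    q1  q12 
(> = start, * = accepting)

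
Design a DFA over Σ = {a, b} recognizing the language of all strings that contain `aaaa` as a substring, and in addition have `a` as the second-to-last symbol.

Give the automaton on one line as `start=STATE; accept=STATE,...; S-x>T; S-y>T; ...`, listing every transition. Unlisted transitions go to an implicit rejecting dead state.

Build one automaton per condition and run them in lockstep. One (5 states) tracks whether and how much of `aaaa` has been seen; the other (7 states) tracks the last 2 symbols read. Each combined state is a pair, one component from each; accept when both components accept.
12 states suffice.
          a    b  
>  s0     s1   s2 
   s1     s3   s4 
   s2     s5   s6 
   s3     s7   s4 
   s4     s5   s6 
   s5     s3   s4 
   s6     s5   s6 
   s7     s8   s4 
 * s8     s8   s9 
 * s9    s10  s11 
   s10    s8   s9 
   s11   s10  s11 
(> = start, * = accepting)

start=s0; accept=s8,s9; s0-a>s1; s0-b>s2; s1-a>s3; s1-b>s4; s2-a>s5; s2-b>s6; s3-a>s7; s3-b>s4; s4-a>s5; s4-b>s6; s5-a>s3; s5-b>s4; s6-a>s5; s6-b>s6; s7-a>s8; s7-b>s4; s8-a>s8; s8-b>s9; s9-a>s10; s9-b>s11; s10-a>s8; s10-b>s9; s11-a>s10; s11-b>s11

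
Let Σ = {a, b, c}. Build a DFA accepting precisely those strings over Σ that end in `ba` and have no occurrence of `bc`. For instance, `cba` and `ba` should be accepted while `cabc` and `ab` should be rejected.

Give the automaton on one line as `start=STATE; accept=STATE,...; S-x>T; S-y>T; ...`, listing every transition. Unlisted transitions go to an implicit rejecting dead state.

start=S0; accept=S2; S0-a>S0; S0-b>S1; S0-c>S0; S1-a>S2; S1-b>S1; S1-c>S3; S2-a>S0; S2-b>S1; S2-c>S0; S3-a>S3; S3-b>S3; S3-c>S3

Build one automaton per condition and run them in lockstep. The first has 3 states tracking how much of the suffix `ba` has currently been matched; the second has 3 states tracking partial matches of the forbidden pattern `bc`. A product state is a pair (one from each), accepting exactly when both do. Minimizing collapses redundant product states.
        a   b   c  
>  S0   S0  S1  S0 
   S1   S2  S1  S3 
 * S2   S0  S1  S0 
   S3   S3  S3  S3 
(> = start, * = accepting)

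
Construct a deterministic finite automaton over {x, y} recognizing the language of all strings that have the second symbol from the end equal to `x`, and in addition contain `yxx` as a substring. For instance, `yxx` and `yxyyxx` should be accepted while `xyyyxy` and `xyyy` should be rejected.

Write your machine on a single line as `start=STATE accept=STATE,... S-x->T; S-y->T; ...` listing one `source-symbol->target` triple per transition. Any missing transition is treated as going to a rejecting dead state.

start=q0; accept=q7,q8; q0-x->q1; q0-y->q2; q1-x->q3; q1-y->q4; q2-x->q5; q2-y->q6; q3-x->q3; q3-y->q4; q4-x->q5; q4-y->q6; q5-x->q7; q5-y->q4; q6-x->q5; q6-y->q6; q7-x->q7; q7-y->q8; q8-x->q9; q8-y->q10; q9-x->q7; q9-y->q8; q10-x->q9; q10-y->q10

Run two small machines in parallel and take their product. The first has 7 states tracking the last 2 symbols read; the second has 4 states tracking whether and how much of `yxx` has been seen. A product state is a pair (one from each), accepting exactly when both do.
An 11-state machine:
          x    y  
>  q0     q1   q2 
   q1     q3   q4 
   q2     q5   q6 
   q3     q3   q4 
   q4     q5   q6 
   q5     q7   q4 
   q6     q5   q6 
 * q7     q7   q8 
 * q8     q9  q10 
   q9     q7   q8 
   q10    q9  q10 
(> = start, * = accepting)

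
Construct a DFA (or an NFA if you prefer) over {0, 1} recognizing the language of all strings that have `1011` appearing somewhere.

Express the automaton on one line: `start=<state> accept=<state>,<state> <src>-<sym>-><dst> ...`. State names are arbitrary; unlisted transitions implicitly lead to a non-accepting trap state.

States q0..q3 record the length of the longest prefix of `1011` that matches the current input suffix. Reaching q4 means `1011` has been seen, and we stay there forever. Accept from q4.
        0   1  
>  q0   q0  q1 
   q1   q2  q1 
   q2   q0  q3 
   q3   q2  q4 
 * q4   q4  q4 
(> = start, * = accepting)

start=q0 accept=q4 q0-0->q0 q0-1->q1 q1-0->q2 q1-1->q1 q2-0->q0 q2-1->q3 q3-0->q2 q3-1->q4 q4-0->q4 q4-1->q4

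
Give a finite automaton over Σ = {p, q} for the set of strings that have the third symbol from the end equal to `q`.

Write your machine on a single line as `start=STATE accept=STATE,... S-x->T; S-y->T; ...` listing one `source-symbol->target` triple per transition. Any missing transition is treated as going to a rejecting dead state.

start=S0; accept=S11,S12,S13,S14; S0-p->S1; S0-q->S2; S1-p->S3; S1-q->S4; S2-p->S5; S2-q->S6; S3-p->S7; S3-q->S8; S4-p->S9; S4-q->S10; S5-p->S11; S5-q->S12; S6-p->S13; S6-q->S14; S7-p->S7; S7-q->S8; S8-p->S9; S8-q->S10; S9-p->S11; S9-q->S12; S10-p->S13; S10-q->S14; S11-p->S7; S11-q->S8; S12-p->S9; S12-q->S10; S13-p->S11; S13-q->S12; S14-p->S13; S14-q->S14

Because acceptance depends on a position counted from the end, the machine has to buffer the most recent 3 symbols. Make each state the string of the last up-to-3 symbols read; on input `x` shift the window left and append `x`. Accept when the buffered window has length 3 and begins with `q`.
A 15-state machine:
          p    q  
>  S0     S1   S2 
   S1     S3   S4 
   S2     S5   S6 
   S3     S7   S8 
   S4     S9  S10 
   S5    S11  S12 
   S6    S13  S14 
   S7     S7   S8 
   S8     S9  S10 
   S9    S11  S12 
   S10   S13  S14 
 * S11    S7   S8 
 * S12    S9  S10 
 * S13   S11  S12 
 * S14   S13  S14 
(> = start, * = accepting)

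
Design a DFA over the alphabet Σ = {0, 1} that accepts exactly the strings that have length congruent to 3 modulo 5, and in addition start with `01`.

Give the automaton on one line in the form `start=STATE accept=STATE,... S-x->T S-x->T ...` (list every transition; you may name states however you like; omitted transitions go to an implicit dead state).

start=s0 accept=s6 s0-0->s1 s0-1->s2 s1-0->s3 s1-1->s4 s2-0->s3 s2-1->s3 s3-0->s5 s3-1->s5 s4-0->s6 s4-1->s6 s5-0->s7 s5-1->s7 s6-0->s8 s6-1->s8 s7-0->s9 s7-1->s9 s8-0->s10 s8-1->s10 s9-0->s2 s9-1->s2 s10-0->s11 s10-1->s11 s11-0->s4 s11-1->s4

Run two small machines in parallel and take their product. The first has 5 states tracking the input length modulo 5; the second has 4 states tracking whether the input so far still matches the prefix `01`. A product state is a pair (one from each), accepting exactly when both do.
          0    1  
>  s0     s1   s2 
   s1     s3   s4 
   s2     s3   s3 
   s3     s5   s5 
   s4     s6   s6 
   s5     s7   s7 
 * s6     s8   s8 
   s7     s9   s9 
   s8    s10  s10 
   s9     s2   s2 
   s10   s11  s11 
   s11    s4   s4 
(> = start, * = accepting)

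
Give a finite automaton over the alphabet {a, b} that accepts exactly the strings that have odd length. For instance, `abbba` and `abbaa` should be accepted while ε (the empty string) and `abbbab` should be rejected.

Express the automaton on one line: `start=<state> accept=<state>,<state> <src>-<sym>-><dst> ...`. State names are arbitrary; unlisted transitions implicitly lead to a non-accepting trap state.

Only the length mod 2 matters, so use a 2-cycle: from any state, every input symbol moves to the next state, wrapping s1 back to s0. Mark s1 accepting.
A 2-state machine:
        a   b  
>  s0   s1  s1 
 * s1   s0  s0 
(> = start, * = accepting)

start=s0 accept=s1 s0-a->s1 s0-b->s1 s1-a->s0 s1-b->s0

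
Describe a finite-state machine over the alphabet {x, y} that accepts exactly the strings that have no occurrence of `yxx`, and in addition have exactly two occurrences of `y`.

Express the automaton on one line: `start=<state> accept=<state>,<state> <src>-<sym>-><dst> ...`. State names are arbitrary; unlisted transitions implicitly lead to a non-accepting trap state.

Build one automaton per condition and run them in lockstep. One (4 states) tracks partial matches of the forbidden pattern `yxx`; the other (4 states) tracks the count of `y`s, saturating at 3. Each combined state is a pair, one component from each; accept when both components accept. Minimizing collapses redundant product states.
        x   y  
>  s0   s0  s1 
   s1   s2  s3 
   s2   s4  s3 
 * s3   s5  s4 
   s4   s4  s4 
 * s5   s4  s4 
(> = start, * = accepting)

start=s0 accept=s3,s5 s0-x->s0 s0-y->s1 s1-x->s2 s1-y->s3 s2-x->s4 s2-y->s3 s3-x->s5 s3-y->s4 s4-x->s4 s4-y->s4 s5-x->s4 s5-y->s4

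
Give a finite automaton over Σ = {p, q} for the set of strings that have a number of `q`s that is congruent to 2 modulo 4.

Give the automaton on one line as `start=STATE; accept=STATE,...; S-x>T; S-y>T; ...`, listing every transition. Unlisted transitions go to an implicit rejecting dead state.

start=S0; accept=S2; S0-p>S0; S0-q>S1; S1-p>S1; S1-q>S2; S2-p>S2; S2-q>S3; S3-p>S3; S3-q>S0

Keep the running count of `q`s modulo 4: each `q` advances along the cycle S0 → S1 → S2 → S3 → S0 while other symbols loop. Accept at S2.
A 4-state machine:
        p   q  
>  S0   S0  S1 
   S1   S1  S2 
 * S2   S2  S3 
   S3   S3  S0 
(> = start, * = accepting)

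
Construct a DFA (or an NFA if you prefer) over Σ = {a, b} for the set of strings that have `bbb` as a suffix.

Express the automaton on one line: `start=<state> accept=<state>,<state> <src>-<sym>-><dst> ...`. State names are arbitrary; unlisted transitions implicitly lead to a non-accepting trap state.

Let each state record the length of the longest suffix of the input read so far that is also a prefix of `bbb`. s1 means the last symbol is `b`; s2 means the last 2 symbols are `bb`; s3 means the last 3 symbols are `bbb`. Accept only at s3, where the string currently ends in `bbb`.
A 4-state machine:
        a   b  
>  s0   s0  s1 
   s1   s0  s2 
   s2   s0  s3 
 * s3   s0  s3 
(> = start, * = accepting)

start=s0 accept=s3 s0-a->s0 s0-b->s1 s1-a->s0 s1-b->s2 s2-a->s0 s2-b->s3 s3-a->s0 s3-b->s3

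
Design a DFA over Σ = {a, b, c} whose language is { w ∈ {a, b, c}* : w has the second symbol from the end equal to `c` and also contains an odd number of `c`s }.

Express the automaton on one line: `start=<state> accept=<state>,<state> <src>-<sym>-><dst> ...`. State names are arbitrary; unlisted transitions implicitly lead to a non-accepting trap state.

Build one automaton per condition and run them in lockstep. The first has 13 states tracking the last 2 symbols read; the second has 2 states tracking the count of `c`s modulo 2. A product state is a pair (one from each), accepting exactly when both do. Equivalent product states are then merged.
6 states suffice.
        a   b   c  
>  S0   S0  S0  S1 
   S1   S2  S2  S3 
 * S2   S4  S4  S3 
   S3   S0  S0  S5 
   S4   S4  S4  S3 
 * S5   S2  S2  S3 
(> = start, * = accepting)

start=S0 accept=S2,S5 S0-a->S0 S0-b->S0 S0-c->S1 S1-a->S2 S1-b->S2 S1-c->S3 S2-a->S4 S2-b->S4 S2-c->S3 S3-a->S0 S3-b->S0 S3-c->S5 S4-a->S4 S4-b->S4 S4-c->S3 S5-a->S2 S5-b->S2 S5-c->S3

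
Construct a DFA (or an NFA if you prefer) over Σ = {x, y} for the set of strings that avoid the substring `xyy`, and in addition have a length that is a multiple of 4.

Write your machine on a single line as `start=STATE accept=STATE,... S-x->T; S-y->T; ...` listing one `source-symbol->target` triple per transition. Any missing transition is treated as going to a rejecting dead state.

start=S0; accept=S0,S10,S11; S0-x->S1; S0-y->S2; S1-x->S3; S1-y->S4; S2-x->S3; S2-y->S5; S3-x->S6; S3-y->S7; S4-x->S6; S4-y->S8; S5-x->S6; S5-y->S9; S6-x->S10; S6-y->S11; S7-x->S10; S7-y->S8; S8-x->S8; S8-y->S8; S9-x->S10; S9-y->S0; S10-x->S1; S10-y->S12; S11-x->S1; S11-y->S8; S12-x->S3; S12-y->S8

Build one automaton per condition and run them in lockstep. One (4 states) tracks partial matches of the forbidden pattern `xyy`; the other (4 states) tracks the input length modulo 4. Each combined state is a pair, one component from each; accept when both components accept. After merging equivalent states the machine shrinks.
With 13 states:
          x    y  
>* S0     S1   S2 
   S1     S3   S4 
   S2     S3   S5 
   S3     S6   S7 
   S4     S6   S8 
   S5     S6   S9 
   S6    S10  S11 
   S7    S10   S8 
   S8     S8   S8 
   S9    S10   S0 
 * S10    S1  S12 
 * S11    S1   S8 
   S12    S3   S8 
(> = start, * = accepting)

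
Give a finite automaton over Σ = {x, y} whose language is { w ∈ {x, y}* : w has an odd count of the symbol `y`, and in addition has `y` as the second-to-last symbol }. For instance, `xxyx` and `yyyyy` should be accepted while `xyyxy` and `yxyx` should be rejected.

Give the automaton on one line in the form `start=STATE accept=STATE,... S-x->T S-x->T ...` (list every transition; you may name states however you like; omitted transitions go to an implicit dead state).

Handle the two conditions separately and then intersect. One (2 states) tracks the count of `y`s modulo 2; the other (7 states) tracks the last 2 symbols read. Each combined state is a pair, one component from each; accept when both components accept. After merging equivalent states the machine shrinks.
With 6 states:
        x   y  
>  q0   q0  q1 
   q1   q2  q3 
 * q2   q4  q3 
   q3   q0  q5 
   q4   q4  q3 
 * q5   q2  q3 
(> = start, * = accepting)

start=q0 accept=q2,q5 q0-x->q0 q0-y->q1 q1-x->q2 q1-y->q3 q2-x->q4 q2-y->q3 q3-x->q0 q3-y->q5 q4-x->q4 q4-y->q3 q5-x->q2 q5-y->q3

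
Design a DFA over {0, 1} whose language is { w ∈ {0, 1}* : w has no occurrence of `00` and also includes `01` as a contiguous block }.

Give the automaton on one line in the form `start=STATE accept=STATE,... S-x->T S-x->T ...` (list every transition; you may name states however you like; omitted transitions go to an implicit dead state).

start=q0 accept=q3,q5 q0-0->q1 q0-1->q0 q1-0->q2 q1-1->q3 q2-0->q2 q2-1->q4 q3-0->q5 q3-1->q3 q4-0->q4 q4-1->q4 q5-0->q4 q5-1->q3

Handle the two conditions separately and then intersect. One (3 states) tracks partial matches of the forbidden pattern `00`; the other (3 states) tracks whether and how much of `01` has been seen. Each combined state is a pair, one component from each; accept when both components accept.
        0   1  
>  q0   q1  q0 
   q1   q2  q3 
   q2   q2  q4 
 * q3   q5  q3 
   q4   q4  q4 
 * q5   q4  q3 
(> = start, * = accepting)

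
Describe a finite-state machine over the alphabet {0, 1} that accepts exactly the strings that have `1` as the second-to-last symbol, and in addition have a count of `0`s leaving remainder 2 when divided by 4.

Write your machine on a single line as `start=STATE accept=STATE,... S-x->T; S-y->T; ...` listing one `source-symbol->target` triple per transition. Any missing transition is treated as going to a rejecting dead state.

Build one automaton per condition and run them in lockstep. One (7 states) tracks the last 2 symbols read; the other (4 states) tracks the count of `0`s modulo 4. Each combined state is a pair, one component from each; accept when both components accept. Equivalent product states are then merged.
        0   1  
>  s0   s1  s0 
   s1   s2  s3 
   s2   s4  s5 
   s3   s6  s3 
   s4   s0  s4 
   s5   s4  s7 
 * s6   s4  s5 
 * s7   s4  s7 
(> = start, * = accepting)

start=s0; accept=s6,s7; s0-0->s1; s0-1->s0; s1-0->s2; s1-1->s3; s2-0->s4; s2-1->s5; s3-0->s6; s3-1->s3; s4-0->s0; s4-1->s4; s5-0->s4; s5-1->s7; s6-0->s4; s6-1->s5; s7-0->s4; s7-1->s7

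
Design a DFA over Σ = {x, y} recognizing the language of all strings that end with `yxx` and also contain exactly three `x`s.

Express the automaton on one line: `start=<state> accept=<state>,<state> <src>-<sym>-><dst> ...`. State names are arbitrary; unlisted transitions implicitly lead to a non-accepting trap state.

start=S0 accept=S5 S0-x->S1 S0-y->S0 S1-x->S2 S1-y->S3 S2-x->S2 S2-y->S2 S3-x->S4 S3-y->S3 S4-x->S5 S4-y->S2 S5-x->S2 S5-y->S2

Build one automaton per condition and run them in lockstep. The first has 4 states tracking how much of the suffix `yxx` has currently been matched; the second has 5 states tracking the count of `x`s, saturating at 4. A product state is a pair (one from each), accepting exactly when both do. Minimizing collapses redundant product states.
A 6-state machine:
        x   y  
>  S0   S1  S0 
   S1   S2  S3 
   S2   S2  S2 
   S3   S4  S3 
   S4   S5  S2 
 * S5   S2  S2 
(> = start, * = accepting)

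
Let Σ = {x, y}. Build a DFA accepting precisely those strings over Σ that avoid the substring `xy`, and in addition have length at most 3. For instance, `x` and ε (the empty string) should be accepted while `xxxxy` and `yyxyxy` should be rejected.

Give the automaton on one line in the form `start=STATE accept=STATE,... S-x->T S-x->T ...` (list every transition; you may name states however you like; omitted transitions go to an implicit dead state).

start=s0 accept=s0,s1,s2,s3,s5,s6 s0-x->s1 s0-y->s2 s1-x->s3 s1-y->s4 s2-x->s3 s2-y->s5 s3-x->s6 s3-y->s4 s4-x->s4 s4-y->s4 s5-x->s6 s5-y->s6 s6-x->s4 s6-y->s4

Handle the two conditions separately and then intersect. One (3 states) tracks partial matches of the forbidden pattern `xy`; the other (5 states) tracks the input length, saturating at 4. Each combined state is a pair, one component from each; accept when both components accept. Equivalent product states are then merged.
With 7 states:
        x   y  
>* s0   s1  s2 
 * s1   s3  s4 
 * s2   s3  s5 
 * s3   s6  s4 
   s4   s4  s4 
 * s5   s6  s6 
 * s6   s4  s4 
(> = start, * = accepting)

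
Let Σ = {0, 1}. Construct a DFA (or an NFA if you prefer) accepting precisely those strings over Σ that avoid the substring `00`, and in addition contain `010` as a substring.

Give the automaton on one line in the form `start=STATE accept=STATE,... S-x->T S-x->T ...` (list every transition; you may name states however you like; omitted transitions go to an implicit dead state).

Run two small machines in parallel and take their product. The first has 3 states tracking partial matches of the forbidden pattern `00`; the second has 4 states tracking whether and how much of `010` has been seen. A product state is a pair (one from each), accepting exactly when both do. Minimizing collapses redundant product states.
With 6 states:
        0   1  
>  q0   q1  q0 
   q1   q2  q3 
   q2   q2  q2 
   q3   q4  q0 
 * q4   q2  q5 
 * q5   q4  q5 
(> = start, * = accepting)

start=q0 accept=q4,q5 q0-0->q1 q0-1->q0 q1-0->q2 q1-1->q3 q2-0->q2 q2-1->q2 q3-0->q4 q3-1->q0 q4-0->q2 q4-1->q5 q5-0->q4 q5-1->q5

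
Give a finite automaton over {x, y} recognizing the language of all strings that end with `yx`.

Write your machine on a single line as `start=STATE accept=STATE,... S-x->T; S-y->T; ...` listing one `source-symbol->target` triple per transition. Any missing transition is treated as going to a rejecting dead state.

start=S0; accept=S2; S0-x->S0; S0-y->S1; S1-x->S2; S1-y->S1; S2-x->S0; S2-y->S1

Remember how much of `yx` the current input suffix matches. State S0 means no match yet; S1 means the last symbol is `y`; S2 means the last 2 symbols are `yx`. Only S2 accepts. On a mismatch, fall back to the longest proper suffix that is still a prefix of `yx`.
A 3-state machine:
        x   y  
>  S0   S0  S1 
   S1   S2  S1 
 * S2   S0  S1 
(> = start, * = accepting)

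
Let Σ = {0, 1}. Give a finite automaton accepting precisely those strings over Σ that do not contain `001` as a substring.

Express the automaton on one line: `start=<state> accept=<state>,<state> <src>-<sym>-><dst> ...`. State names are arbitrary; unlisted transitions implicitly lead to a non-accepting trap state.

start=A accept=A,B,C A-0->B A-1->A B-0->C B-1->A C-0->C C-1->D D-0->D D-1->D

This is the complement of 'contains `001`'. Use the same substring-matching states — A through D holding how much of `001` has just been matched — but flip the accepting set: everything except the trap D accepts.
       0  1 
>* A   B  A 
 * B   C  A 
 * C   C  D 
   D   D  D 
(> = start, * = accepting)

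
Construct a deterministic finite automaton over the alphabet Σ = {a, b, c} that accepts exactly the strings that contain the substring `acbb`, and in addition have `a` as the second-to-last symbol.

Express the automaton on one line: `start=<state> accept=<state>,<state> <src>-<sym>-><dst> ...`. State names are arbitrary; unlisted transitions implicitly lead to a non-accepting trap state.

start=s0 accept=s6,s7 s0-a->s1 s0-b->s0 s0-c->s0 s1-a->s1 s1-b->s0 s1-c->s2 s2-a->s1 s2-b->s3 s2-c->s0 s3-a->s1 s3-b->s4 s3-c->s0 s4-a->s5 s4-b->s4 s4-c->s4 s5-a->s6 s5-b->s7 s5-c->s7 s6-a->s6 s6-b->s7 s6-c->s7 s7-a->s5 s7-b->s4 s7-c->s4

Run two small machines in parallel and take their product. One (5 states) tracks whether and how much of `acbb` has been seen; the other (13 states) tracks the last 2 symbols read. Each combined state is a pair, one component from each; accept when both components accept. After merging equivalent states the machine shrinks.
An 8-state machine:
        a   b   c  
>  s0   s1  s0  s0 
   s1   s1  s0  s2 
   s2   s1  s3  s0 
   s3   s1  s4  s0 
   s4   s5  s4  s4 
   s5   s6  s7  s7 
 * s6   s6  s7  s7 
 * s7   s5  s4  s4 
(> = start, * = accepting)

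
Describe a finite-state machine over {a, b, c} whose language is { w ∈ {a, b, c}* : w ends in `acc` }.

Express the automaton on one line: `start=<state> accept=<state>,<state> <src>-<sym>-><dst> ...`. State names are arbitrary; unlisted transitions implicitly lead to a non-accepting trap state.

Remember how much of `acc` the current input suffix matches. State q0 means no match yet; q1 means the last symbol is `a`; q2 means the last 2 symbols are `ac`; q3 means the last 3 symbols are `acc`. Only q3 accepts. On a mismatch, fall back to the longest proper suffix that is still a prefix of `acc`.
With 4 states:
        a   b   c  
>  q0   q1  q0  q0 
   q1   q1  q0  q2 
   q2   q1  q0  q3 
 * q3   q1  q0  q0 
(> = start, * = accepting)

start=q0 accept=q3 q0-a->q1 q0-b->q0 q0-c->q0 q1-a->q1 q1-b->q0 q1-c->q2 q2-a->q1 q2-b->q0 q2-c->q3 q3-a->q1 q3-b->q0 q3-c->q0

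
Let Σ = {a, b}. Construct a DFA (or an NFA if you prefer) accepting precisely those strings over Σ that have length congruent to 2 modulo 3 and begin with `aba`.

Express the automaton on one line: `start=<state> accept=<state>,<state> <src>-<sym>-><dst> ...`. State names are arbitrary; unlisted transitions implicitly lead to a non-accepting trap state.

start=s0 accept=s6 s0-a->s1 s0-b->s2 s1-a->s2 s1-b->s3 s2-a->s2 s2-b->s2 s3-a->s4 s3-b->s2 s4-a->s5 s4-b->s5 s5-a->s6 s5-b->s6 s6-a->s4 s6-b->s4

Run two small machines in parallel and take their product. One (3 states) tracks the input length modulo 3; the other (5 states) tracks whether the input so far still matches the prefix `aba`. Each combined state is a pair, one component from each; accept when both components accept. After merging equivalent states the machine shrinks.
7 states suffice.
        a   b  
>  s0   s1  s2 
   s1   s2  s3 
   s2   s2  s2 
   s3   s4  s2 
   s4   s5  s5 
   s5   s6  s6 
 * s6   s4  s4 
(> = start, * = accepting)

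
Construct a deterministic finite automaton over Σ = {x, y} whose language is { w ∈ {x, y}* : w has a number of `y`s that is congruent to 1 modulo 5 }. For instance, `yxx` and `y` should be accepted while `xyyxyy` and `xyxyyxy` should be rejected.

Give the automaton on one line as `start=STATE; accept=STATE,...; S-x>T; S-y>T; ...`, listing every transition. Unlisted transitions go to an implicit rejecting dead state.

The only thing that matters is how many `y`s have appeared, reduced mod 5. Use one state per residue: s0 for 0, …, s4 for 4. Reading `y` moves to the next residue; anything else stays put. s1 is accepting.
With 5 states:
        x   y  
>  s0   s0  s1 
 * s1   s1  s2 
   s2   s2  s3 
   s3   s3  s4 
   s4   s4  s0 
(> = start, * = accepting)

start=s0; accept=s1; s0-x>s0; s0-y>s1; s1-x>s1; s1-y>s2; s2-x>s2; s2-y>s3; s3-x>s3; s3-y>s4; s4-x>s4; s4-y>s0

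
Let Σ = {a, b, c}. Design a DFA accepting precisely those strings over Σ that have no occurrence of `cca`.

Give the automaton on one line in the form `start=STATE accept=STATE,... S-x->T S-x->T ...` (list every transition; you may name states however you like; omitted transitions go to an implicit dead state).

This is the complement of 'contains `cca`'. Use the same substring-matching states — s0 through s3 holding how much of `cca` has just been matched — but flip the accepting set: everything except the trap s3 accepts.
        a   b   c  
>* s0   s0  s0  s1 
 * s1   s0  s0  s2 
 * s2   s3  s0  s2 
   s3   s3  s3  s3 
(> = start, * = accepting)

start=s0 accept=s0,s1,s2 s0-a->s0 s0-b->s0 s0-c->s1 s1-a->s0 s1-b->s0 s1-c->s2 s2-a->s3 s2-b->s0 s2-c->s2 s3-a->s3 s3-b->s3 s3-c->s3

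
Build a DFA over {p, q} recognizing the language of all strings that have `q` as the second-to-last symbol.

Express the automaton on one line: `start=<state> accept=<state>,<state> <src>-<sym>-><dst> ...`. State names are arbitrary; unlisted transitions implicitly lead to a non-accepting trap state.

start=s0 accept=s5,s6 s0-p->s1 s0-q->s2 s1-p->s3 s1-q->s4 s2-p->s5 s2-q->s6 s3-p->s3 s3-q->s4 s4-p->s5 s4-q->s6 s5-p->s3 s5-q->s4 s6-p->s5 s6-q->s6

A DFA must remember the last 2 symbols (since which symbol is second-to-last isn't known until the input ends). Use one state per possible window of the last ≤2 symbols; accept from those whose window starts with `q`.
7 states suffice.
        p   q  
>  s0   s1  s2 
   s1   s3  s4 
   s2   s5  s6 
   s3   s3  s4 
   s4   s5  s6 
 * s5   s3  s4 
 * s6   s5  s6 
(> = start, * = accepting)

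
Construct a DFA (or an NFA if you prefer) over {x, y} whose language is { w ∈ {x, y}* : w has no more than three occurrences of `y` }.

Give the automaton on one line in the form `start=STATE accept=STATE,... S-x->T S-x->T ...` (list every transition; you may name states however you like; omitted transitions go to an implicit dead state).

Count `y`s, saturating at 4: states A through D mean 0 through 3 `y`s seen; E means more than 3. Each `y` increments (capped at E); other symbols loop. Accept from {A, B, C, D}.
       x  y 
>* A   A  B 
 * B   B  C 
 * C   C  D 
 * D   D  E 
   E   E  E 
(> = start, * = accepting)

start=A accept=A,B,C,D A-x->A A-y->B B-x->B B-y->C C-x->C C-y->D D-x->D D-y->E E-x->E E-y->E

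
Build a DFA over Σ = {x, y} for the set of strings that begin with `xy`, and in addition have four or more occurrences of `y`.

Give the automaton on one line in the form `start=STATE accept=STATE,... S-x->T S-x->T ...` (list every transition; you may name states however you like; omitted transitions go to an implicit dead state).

Handle the two conditions separately and then intersect. One (4 states) tracks whether the input so far still matches the prefix `xy`; the other (6 states) tracks the count of `y`s, saturating at 5. Each combined state is a pair, one component from each; accept when both components accept. Equivalent product states are then merged.
7 states suffice.
        x   y  
>  s0   s1  s2 
   s1   s2  s3 
   s2   s2  s2 
   s3   s3  s4 
   s4   s4  s5 
   s5   s5  s6 
 * s6   s6  s6 
(> = start, * = accepting)

start=s0 accept=s6 s0-x->s1 s0-y->s2 s1-x->s2 s1-y->s3 s2-x->s2 s2-y->s2 s3-x->s3 s3-y->s4 s4-x->s4 s4-y->s5 s5-x->s5 s5-y->s6 s6-x->s6 s6-y->s6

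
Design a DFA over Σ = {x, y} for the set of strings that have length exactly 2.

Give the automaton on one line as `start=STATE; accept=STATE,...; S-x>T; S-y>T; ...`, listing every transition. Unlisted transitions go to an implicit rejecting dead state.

start=q0; accept=q2; q0-x>q1; q0-y>q1; q1-x>q2; q1-y>q2; q2-x>q3; q2-y>q3; q3-x>q3; q3-y>q3

We only need to distinguish lengths 0, 1, …, 2, and '>2'. Chain q0 → q1 → q2 → q3 on every symbol, with q3 looping. Accepting states: {q2}.
With 4 states:
        x   y  
>  q0   q1  q1 
   q1   q2  q2 
 * q2   q3  q3 
   q3   q3  q3 
(> = start, * = accepting)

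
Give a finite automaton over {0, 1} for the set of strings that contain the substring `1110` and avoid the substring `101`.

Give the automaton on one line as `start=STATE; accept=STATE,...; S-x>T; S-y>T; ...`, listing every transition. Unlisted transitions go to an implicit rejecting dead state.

start=q0; accept=q8,q10,q12; q0-0>q0; q0-1>q1; q1-0>q2; q1-1>q3; q2-0>q0; q2-1>q4; q3-0>q2; q3-1>q5; q4-0>q6; q4-1>q7; q5-0>q8; q5-1>q5; q6-0>q6; q6-1>q4; q7-0>q6; q7-1>q9; q8-0>q10; q8-1>q11; q9-0>q11; q9-1>q9; q10-0>q10; q10-1>q12; q11-0>q11; q11-1>q11; q12-0>q8; q12-1>q12

Run two small machines in parallel and take their product. One (5 states) tracks whether and how much of `1110` has been seen; the other (4 states) tracks partial matches of the forbidden pattern `101`. Each combined state is a pair, one component from each; accept when both components accept.
          0    1  
>  q0     q0   q1 
   q1     q2   q3 
   q2     q0   q4 
   q3     q2   q5 
   q4     q6   q7 
   q5     q8   q5 
   q6     q6   q4 
   q7     q6   q9 
 * q8    q10  q11 
   q9    q11   q9 
 * q10   q10  q12 
   q11   q11  q11 
 * q12    q8  q12 
(> = start, * = accepting)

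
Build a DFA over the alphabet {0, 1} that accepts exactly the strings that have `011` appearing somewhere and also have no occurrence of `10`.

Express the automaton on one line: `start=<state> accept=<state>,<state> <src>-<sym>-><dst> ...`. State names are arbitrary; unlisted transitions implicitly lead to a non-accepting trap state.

Build one automaton per condition and run them in lockstep. The first has 4 states tracking whether and how much of `011` has been seen; the second has 3 states tracking partial matches of the forbidden pattern `10`. A product state is a pair (one from each), accepting exactly when both do. Minimizing collapses redundant product states.
5 states suffice.
        0   1  
>  q0   q1  q2 
   q1   q1  q3 
   q2   q2  q2 
   q3   q2  q4 
 * q4   q2  q4 
(> = start, * = accepting)

start=q0 accept=q4 q0-0->q1 q0-1->q2 q1-0->q1 q1-1->q3 q2-0->q2 q2-1->q2 q3-0->q2 q3-1->q4 q4-0->q2 q4-1->q4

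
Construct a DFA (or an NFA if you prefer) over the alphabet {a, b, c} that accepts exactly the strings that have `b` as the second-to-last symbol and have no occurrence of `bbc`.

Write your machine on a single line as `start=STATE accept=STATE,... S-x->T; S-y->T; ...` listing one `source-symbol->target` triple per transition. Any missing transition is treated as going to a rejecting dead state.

Build one automaton per condition and run them in lockstep. One (13 states) tracks the last 2 symbols read; the other (4 states) tracks partial matches of the forbidden pattern `bbc`. Each combined state is a pair, one component from each; accept when both components accept.
With 22 states:
          a    b    c  
>  q0     q1   q2   q3 
   q1     q4   q5   q6 
   q2     q7   q8   q9 
   q3    q10  q11  q12 
   q4     q4   q5   q6 
   q5     q7   q8   q9 
   q6    q10  q11  q12 
 * q7     q4   q5   q6 
 * q8     q7   q8  q13 
 * q9    q10  q11  q12 
   q10    q4   q5   q6 
   q11    q7   q8   q9 
   q12   q10  q11  q12 
   q13   q14  q15  q16 
   q14   q17  q18  q19 
   q15   q20  q21  q13 
   q16   q14  q15  q16 
   q17   q17  q18  q19 
   q18   q20  q21  q13 
   q19   q14  q15  q16 
   q20   q17  q18  q19 
   q21   q20  q21  q13 
(> = start, * = accepting)

start=q0; accept=q7,q8,q9; q0-a->q1; q0-b->q2; q0-c->q3; q1-a->q4; q1-b->q5; q1-c->q6; q2-a->q7; q2-b->q8; q2-c->q9; q3-a->q10; q3-b->q11; q3-c->q12; q4-a->q4; q4-b->q5; q4-c->q6; q5-a->q7; q5-b->q8; q5-c->q9; q6-a->q10; q6-b->q11; q6-c->q12; q7-a->q4; q7-b->q5; q7-c->q6; q8-a->q7; q8-b->q8; q8-c->q13; q9-a->q10; q9-b->q11; q9-c->q12; q10-a->q4; q10-b->q5; q10-c->q6; q11-a->q7; q11-b->q8; q11-c->q9; q12-a->q10; q12-b->q11; q12-c->q12; q13-a->q14; q13-b->q15; q13-c->q16; q14-a->q17; q14-b->q18; q14-c->q19; q15-a->q20; q15-b->q21; q15-c->q13; q16-a->q14; q16-b->q15; q16-c->q16; q17-a->q17; q17-b->q18; q17-c->q19; q18-a->q20; q18-b->q21; q18-c->q13; q19-a->q14; q19-b->q15; q19-c->q16; q20-a->q17; q20-b->q18; q20-c->q19; q21-a->q20; q21-b->q21; q21-c->q13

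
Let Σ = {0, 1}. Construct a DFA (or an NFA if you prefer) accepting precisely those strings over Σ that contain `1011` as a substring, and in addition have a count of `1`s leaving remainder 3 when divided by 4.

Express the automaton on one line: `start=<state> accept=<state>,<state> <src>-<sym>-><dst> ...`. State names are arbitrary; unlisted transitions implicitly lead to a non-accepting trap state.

start=s0 accept=s8 s0-0->s0 s0-1->s1 s1-0->s2 s1-1->s3 s2-0->s4 s2-1->s5 s3-0->s6 s3-1->s7 s4-0->s4 s4-1->s3 s5-0->s6 s5-1->s8 s6-0->s9 s6-1->s10 s7-0->s11 s7-1->s12 s8-0->s8 s8-1->s13 s9-0->s9 s9-1->s7 s10-0->s11 s10-1->s13 s11-0->s14 s11-1->s15 s12-0->s16 s12-1->s1 s13-0->s13 s13-1->s17 s14-0->s14 s14-1->s12 s15-0->s16 s15-1->s17 s16-0->s0 s16-1->s18 s17-0->s17 s17-1->s19 s18-0->s2 s18-1->s19 s19-0->s19 s19-1->s8

Run two small machines in parallel and take their product. One (5 states) tracks whether and how much of `1011` has been seen; the other (4 states) tracks the count of `1`s modulo 4. Each combined state is a pair, one component from each; accept when both components accept.
A 20-state machine:
          0    1  
>  s0     s0   s1 
   s1     s2   s3 
   s2     s4   s5 
   s3     s6   s7 
   s4     s4   s3 
   s5     s6   s8 
   s6     s9  s10 
   s7    s11  s12 
 * s8     s8  s13 
   s9     s9   s7 
   s10   s11  s13 
   s11   s14  s15 
   s12   s16   s1 
   s13   s13  s17 
   s14   s14  s12 
   s15   s16  s17 
   s16    s0  s18 
   s17   s17  s19 
   s18    s2  s19 
   s19   s19   s8 
(> = start, * = accepting)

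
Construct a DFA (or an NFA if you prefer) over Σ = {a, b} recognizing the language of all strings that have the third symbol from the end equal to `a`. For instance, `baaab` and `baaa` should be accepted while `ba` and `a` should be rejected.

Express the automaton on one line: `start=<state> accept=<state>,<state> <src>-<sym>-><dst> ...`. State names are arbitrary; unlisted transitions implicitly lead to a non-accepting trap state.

Because acceptance depends on a position counted from the end, the machine has to buffer the most recent 3 symbols. Make each state the string of the last up-to-3 symbols read; on input `x` shift the window left and append `x`. Accept when the buffered window has length 3 and begins with `a`.
          a    b  
>  q0     q1   q2 
   q1     q3   q4 
   q2     q5   q6 
   q3     q7   q8 
   q4     q9  q10 
   q5    q11  q12 
   q6    q13  q14 
 * q7     q7   q8 
 * q8     q9  q10 
 * q9    q11  q12 
 * q10   q13  q14 
   q11    q7   q8 
   q12    q9  q10 
   q13   q11  q12 
   q14   q13  q14 
(> = start, * = accepting)

start=q0 accept=q7,q8,q9,q10 q0-a->q1 q0-b->q2 q1-a->q3 q1-b->q4 q2-a->q5 q2-b->q6 q3-a->q7 q3-b->q8 q4-a->q9 q4-b->q10 q5-a->q11 q5-b->q12 q6-a->q13 q6-b->q14 q7-a->q7 q7-b->q8 q8-a->q9 q8-b->q10 q9-a->q11 q9-b->q12 q10-a->q13 q10-b->q14 q11-a->q7 q11-b->q8 q12-a->q9 q12-b->q10 q13-a->q11 q13-b->q12 q14-a->q13 q14-b->q14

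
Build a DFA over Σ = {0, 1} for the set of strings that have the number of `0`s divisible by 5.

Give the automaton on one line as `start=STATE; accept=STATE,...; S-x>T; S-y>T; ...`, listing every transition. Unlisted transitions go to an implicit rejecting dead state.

Keep the running count of `0`s modulo 5: each `0` advances along the cycle q0 → q1 → q2 → q3 → q4 → q0 while other symbols loop. Accept at q0.
        0   1  
>* q0   q1  q0 
   q1   q2  q1 
   q2   q3  q2 
   q3   q4  q3 
   q4   q0  q4 
(> = start, * = accepting)

start=q0; accept=q0; q0-0>q1; q0-1>q0; q1-0>q2; q1-1>q1; q2-0>q3; q2-1>q2; q3-0>q4; q3-1>q3; q4-0>q0; q4-1>q4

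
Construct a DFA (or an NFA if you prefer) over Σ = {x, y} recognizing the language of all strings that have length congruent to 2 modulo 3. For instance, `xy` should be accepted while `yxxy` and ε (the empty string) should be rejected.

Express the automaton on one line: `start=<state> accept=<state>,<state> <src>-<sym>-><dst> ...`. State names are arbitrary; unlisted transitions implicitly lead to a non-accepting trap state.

Count input length modulo 3: every symbol advances one step around the cycle q0 → q1 → q2 → q0. Accept at q2.
A 3-state machine:
        x   y  
>  q0   q1  q1 
   q1   q2  q2 
 * q2   q0  q0 
(> = start, * = accepting)

start=q0 accept=q2 q0-x->q1 q0-y->q1 q1-x->q2 q1-y->q2 q2-x->q0 q2-y->q0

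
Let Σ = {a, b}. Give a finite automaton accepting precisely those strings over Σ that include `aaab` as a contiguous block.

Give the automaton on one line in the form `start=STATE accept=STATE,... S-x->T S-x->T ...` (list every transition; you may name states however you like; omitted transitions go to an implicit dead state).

start=S0 accept=S4 S0-a->S1 S0-b->S0 S1-a->S2 S1-b->S0 S2-a->S3 S2-b->S0 S3-a->S3 S3-b->S4 S4-a->S4 S4-b->S4

States S0..S3 record the length of the longest prefix of `aaab` that matches the current input suffix. Reaching S4 means `aaab` has been seen, and we stay there forever. Accept from S4.
A 5-state machine:
        a   b  
>  S0   S1  S0 
   S1   S2  S0 
   S2   S3  S0 
   S3   S3  S4 
 * S4   S4  S4 
(> = start, * = accepting)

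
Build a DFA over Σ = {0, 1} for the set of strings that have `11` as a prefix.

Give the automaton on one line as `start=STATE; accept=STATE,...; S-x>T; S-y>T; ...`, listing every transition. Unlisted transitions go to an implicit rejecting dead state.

Walk along `11` while the input agrees: from q0 take `1` to q1, and so on. Any deviation drops to the rejecting sink q3. Once q2 is reached the prefix is confirmed and every continuation is accepted.
4 states suffice.
        0   1  
>  q0   q3  q1 
   q1   q3  q2 
 * q2   q2  q2 
   q3   q3  q3 
(> = start, * = accepting)

start=q0; accept=q2; q0-0>q3; q0-1>q1; q1-0>q3; q1-1>q2; q2-0>q2; q2-1>q2; q3-0>q3; q3-1>q3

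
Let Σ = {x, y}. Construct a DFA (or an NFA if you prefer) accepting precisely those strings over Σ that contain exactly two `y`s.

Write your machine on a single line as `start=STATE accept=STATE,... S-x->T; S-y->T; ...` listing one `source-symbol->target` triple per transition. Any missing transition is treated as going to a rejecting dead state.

start=S0; accept=S2; S0-x->S0; S0-y->S1; S1-x->S1; S1-y->S2; S2-x->S2; S2-y->S3; S3-x->S3; S3-y->S3

Only the number of `y`s matters, and only up to 3. Make a chain S0 → S1 → S2 → S3 advanced by each `y` (with S3 absorbing); every other symbol self-loops. The accepting set is {S2}.
With 4 states:
        x   y  
>  S0   S0  S1 
   S1   S1  S2 
 * S2   S2  S3 
   S3   S3  S3 
(> = start, * = accepting)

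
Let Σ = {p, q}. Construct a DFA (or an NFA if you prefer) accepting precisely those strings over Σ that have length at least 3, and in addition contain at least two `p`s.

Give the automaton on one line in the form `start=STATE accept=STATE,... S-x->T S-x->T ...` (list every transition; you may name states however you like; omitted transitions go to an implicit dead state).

start=A accept=F A-p->B A-q->C B-p->D B-q->E C-p->E C-q->C D-p->F D-q->F E-p->F E-q->E F-p->F F-q->F

Build one automaton per condition and run them in lockstep. The first has 5 states tracking the input length, saturating at 4; the second has 4 states tracking the count of `p`s, saturating at 3. A product state is a pair (one from each), accepting exactly when both do. Equivalent product states are then merged.
       p  q 
>  A   B  C 
   B   D  E 
   C   E  C 
   D   F  F 
   E   F  E 
 * F   F  F 
(> = start, * = accepting)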